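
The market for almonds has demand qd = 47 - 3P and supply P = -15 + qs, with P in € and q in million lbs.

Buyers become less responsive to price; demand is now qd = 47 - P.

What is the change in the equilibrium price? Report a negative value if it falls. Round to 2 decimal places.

+8.00

Original equilibrium: 47 - 3P = P + 15 gives 32 = 4P, so P = 8 and q = 23.
The new curves are qd = 47 - P (demand) and qs = P + 15 (supply).
New equilibrium: 47 - P = P + 15 ⇒ 32 = 2P ⇒ P = 16, q = 31.
ΔP = 16 − 8 = +8.00.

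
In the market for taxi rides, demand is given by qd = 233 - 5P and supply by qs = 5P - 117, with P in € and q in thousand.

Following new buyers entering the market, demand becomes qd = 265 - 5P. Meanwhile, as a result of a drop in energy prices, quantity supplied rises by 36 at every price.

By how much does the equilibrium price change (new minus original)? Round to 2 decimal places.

Solve the original market: 233 - 5P = 5P - 117, hence P = 35 and q = 58.
With the change applied: demand qd = 265 - 5P, supply qs = 5P - 81.
Setting them equal: 265 - 5P = 5P - 81 → 346 = 10P, so P = 34.6 and q = 92.
ΔP = 34.6 − 35 = -0.40.

-0.40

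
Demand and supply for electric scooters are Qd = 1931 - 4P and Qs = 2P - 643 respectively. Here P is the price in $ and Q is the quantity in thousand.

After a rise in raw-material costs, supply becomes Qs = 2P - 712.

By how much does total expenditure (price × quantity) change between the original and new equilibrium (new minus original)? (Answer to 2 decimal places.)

-17790.50

Before the shock: 1931 - 4P = 2P - 643 ⇒ 2574 = 6P ⇒ P = 429, Q = 215.
The new curves are Qd = 1931 - 4P (demand) and Qs = 2P - 712 (supply).
New equilibrium: 1931 - 4P = 2P - 712 ⇒ 2643 = 6P ⇒ P = 440.5, Q = 169.
Expenditure moves from 429×215 = 92235 to 440.5×169 = 74444.5; change = -17790.50.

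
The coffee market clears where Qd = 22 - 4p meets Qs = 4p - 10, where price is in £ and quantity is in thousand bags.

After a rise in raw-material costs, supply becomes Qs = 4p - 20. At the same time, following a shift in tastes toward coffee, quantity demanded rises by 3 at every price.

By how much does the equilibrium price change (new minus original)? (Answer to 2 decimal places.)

Initially, 22 - 4p = 4p - 10, so 32 = 8p and p = 4, Q = 6.
With the change applied: demand Qd = 25 - 4p, supply Qs = 4p - 20.
Equate the new curves: 25 - 4p = 4p - 20, giving 45 = 8p, p = 5.625, Q = 2.5.
Δp = 5.625 − 4 = +1.63.

+1.63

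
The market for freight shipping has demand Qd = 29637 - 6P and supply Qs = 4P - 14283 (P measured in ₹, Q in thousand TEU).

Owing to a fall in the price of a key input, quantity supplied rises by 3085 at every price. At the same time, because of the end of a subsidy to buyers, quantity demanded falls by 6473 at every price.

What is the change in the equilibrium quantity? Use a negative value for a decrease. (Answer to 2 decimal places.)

-738.20

Original equilibrium: 29637 - 6P = 4P - 14283 gives 43920 = 10P, so P = 4392 and Q = 3285.
The shock moves the curves to Qd = 23164 - 6P and Qs = 4P - 11198.
New equilibrium: 23164 - 6P = 4P - 11198 ⇒ 34362 = 10P ⇒ P = 3436.2, Q = 2546.8.
ΔQ = 2546.8 − 3285 = -738.20.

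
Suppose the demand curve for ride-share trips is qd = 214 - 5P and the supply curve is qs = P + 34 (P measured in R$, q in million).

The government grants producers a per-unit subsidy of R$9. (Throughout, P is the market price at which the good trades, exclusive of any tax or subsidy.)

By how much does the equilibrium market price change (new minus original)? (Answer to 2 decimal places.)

-1.50

Solve the original market: 214 - 5P = P + 34, hence P = 30 and q = 64.
Since sellers receive the price plus the subsidy, the effective supply curve becomes qs = P + 43.
Setting them equal: 214 - 5P = P + 43 → 171 = 6P, so P = 28.5 and q = 71.5.
ΔP = 28.5 − 30 = -1.50.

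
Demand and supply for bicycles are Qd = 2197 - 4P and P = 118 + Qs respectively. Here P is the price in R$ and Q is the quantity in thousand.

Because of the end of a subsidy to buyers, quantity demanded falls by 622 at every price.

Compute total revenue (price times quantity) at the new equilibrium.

74695.16

Original equilibrium: 2197 - 4P = P - 118 gives 2315 = 5P, so P = 463 and Q = 345.
The new curves are Qd = 1575 - 4P (demand) and Qs = P - 118 (supply).
Equate the new curves: 1575 - 4P = P - 118, giving 1693 = 5P, P = 338.6, Q = 220.6.
New expenditure = 338.6 × 220.6 = 74695.16.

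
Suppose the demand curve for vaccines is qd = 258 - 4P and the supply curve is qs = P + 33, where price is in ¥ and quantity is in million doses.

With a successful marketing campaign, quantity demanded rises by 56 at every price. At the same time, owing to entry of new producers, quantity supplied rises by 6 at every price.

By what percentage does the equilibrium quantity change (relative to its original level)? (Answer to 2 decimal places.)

+20.51

Solve the original market: 258 - 4P = P + 33, hence P = 45 and q = 78.
The new curves are qd = 314 - 4P (demand) and qs = P + 39 (supply).
Equate the new curves: 314 - 4P = P + 39, giving 275 = 5P, P = 55, q = 94.
%Δq = (94 − 78) / 78 × 100 = +20.51%.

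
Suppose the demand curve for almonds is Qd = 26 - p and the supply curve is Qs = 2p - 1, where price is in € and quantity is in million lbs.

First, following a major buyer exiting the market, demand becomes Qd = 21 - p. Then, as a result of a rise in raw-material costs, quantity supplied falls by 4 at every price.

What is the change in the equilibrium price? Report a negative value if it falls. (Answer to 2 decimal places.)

Solve the original market: 26 - p = 2p - 1, hence p = 9 and Q = 17.
The new curves are Qd = 21 - p (demand) and Qs = 2p - 5 (supply).
Clearing the new market: 21 - p = 2p - 5, so p = 26/3 ≈ 8.6667 and Q = 37/3 ≈ 12.3333.
Δp = 8.6667 − 9 = -0.33.

-0.33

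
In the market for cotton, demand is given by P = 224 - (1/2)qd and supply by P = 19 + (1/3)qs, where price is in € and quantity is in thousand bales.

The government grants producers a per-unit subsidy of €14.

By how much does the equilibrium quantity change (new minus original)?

+16.8

Solve the original market: 448 - 2P = 3P - 57, hence P = 101 and q = 246.
Since sellers receive the price plus the subsidy, the effective supply curve becomes qs = 3P - 15.
New equilibrium: 448 - 2P = 3P - 15 ⇒ 463 = 5P ⇒ P = 92.6, q = 262.8.
Δq = 262.8 − 246 = +16.8.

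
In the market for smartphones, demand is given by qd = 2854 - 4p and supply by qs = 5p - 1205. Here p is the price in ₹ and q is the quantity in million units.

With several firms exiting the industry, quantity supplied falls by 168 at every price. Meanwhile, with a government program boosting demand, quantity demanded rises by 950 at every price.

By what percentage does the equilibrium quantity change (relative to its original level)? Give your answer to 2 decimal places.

+43.15

Original equilibrium: 2854 - 4p = 5p - 1205 gives 4059 = 9p, so p = 451 and q = 1050.
With the change applied: demand qd = 3804 - 4p, supply qs = 5p - 1373.
Equate the new curves: 3804 - 4p = 5p - 1373, giving 5177 = 9p, p = 5177/9 ≈ 575.2222, q = 13528/9 ≈ 1503.1111.
%Δq = (1503.1111 − 1050) / 1050 × 100 = +43.15%.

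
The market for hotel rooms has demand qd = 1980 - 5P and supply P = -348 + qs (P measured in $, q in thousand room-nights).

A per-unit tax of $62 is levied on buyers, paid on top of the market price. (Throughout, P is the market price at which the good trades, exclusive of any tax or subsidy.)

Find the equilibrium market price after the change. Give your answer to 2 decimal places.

220.33

Initially, 1980 - 5P = P + 348, so 1632 = 6P and P = 272, q = 620.
Since buyers pay the price plus the tax, the effective demand curve becomes qd = 1670 - 5P.
Equate the new curves: 1670 - 5P = P + 348, giving 1322 = 6P, P = 661/3 ≈ 220.3333, q = 1705/3 ≈ 568.3333.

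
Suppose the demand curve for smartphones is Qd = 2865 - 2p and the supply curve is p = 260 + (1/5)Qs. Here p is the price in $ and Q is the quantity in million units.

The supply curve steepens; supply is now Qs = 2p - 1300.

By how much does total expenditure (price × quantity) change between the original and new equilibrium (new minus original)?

Initially, 2865 - 2p = 5p - 1300, so 4165 = 7p and p = 595, Q = 1675.
After the shift, demand is Qd = 2865 - 2p and supply is Qs = 2p - 1300.
Setting them equal: 2865 - 2p = 2p - 1300 → 4165 = 4p, so p = 1041.25 and Q = 782.5.
Expenditure moves from 595×1675 = 996625 to 1041.25×782.5 = 814778.125; change = -181846.875.

-181846.875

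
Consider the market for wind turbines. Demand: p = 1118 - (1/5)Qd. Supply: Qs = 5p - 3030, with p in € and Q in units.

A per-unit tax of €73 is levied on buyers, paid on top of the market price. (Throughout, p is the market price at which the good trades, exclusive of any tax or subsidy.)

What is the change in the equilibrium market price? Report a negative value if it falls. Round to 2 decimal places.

-36.50

Original equilibrium: 5590 - 5p = 5p - 3030 gives 8620 = 10p, so p = 862 and Q = 1280.
Since buyers pay the price plus the tax, the effective demand curve becomes Qd = 5225 - 5p.
Setting them equal: 5225 - 5p = 5p - 3030 → 8255 = 10p, so p = 825.5 and Q = 1097.5.
Δp = 825.5 − 862 = -36.50.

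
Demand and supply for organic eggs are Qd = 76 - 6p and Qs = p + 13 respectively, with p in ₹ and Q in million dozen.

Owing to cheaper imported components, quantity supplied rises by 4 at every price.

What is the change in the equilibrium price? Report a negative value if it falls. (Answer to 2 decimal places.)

Original equilibrium: 76 - 6p = p + 13 gives 63 = 7p, so p = 9 and Q = 22.
The shock moves the curves to Qd = 76 - 6p and Qs = p + 17.
Equate the new curves: 76 - 6p = p + 17, giving 59 = 7p, p = 59/7 ≈ 8.4286, Q = 178/7 ≈ 25.4286.
Δp = 8.4286 − 9 = -0.57.

-0.57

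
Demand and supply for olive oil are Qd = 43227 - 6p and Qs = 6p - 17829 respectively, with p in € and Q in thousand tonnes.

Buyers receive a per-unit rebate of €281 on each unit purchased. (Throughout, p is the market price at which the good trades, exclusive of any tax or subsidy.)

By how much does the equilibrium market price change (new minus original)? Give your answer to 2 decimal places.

+140.50

Before the shock: 43227 - 6p = 6p - 17829 ⇒ 61056 = 12p ⇒ p = 5088, Q = 12699.
Since buyers' out-of-pocket price is the market price minus the rebate, the effective demand curve becomes Qd = 44913 - 6p.
Setting them equal: 44913 - 6p = 6p - 17829 → 62742 = 12p, so p = 5228.5 and Q = 13542.
Δp = 5228.5 − 5088 = +140.50.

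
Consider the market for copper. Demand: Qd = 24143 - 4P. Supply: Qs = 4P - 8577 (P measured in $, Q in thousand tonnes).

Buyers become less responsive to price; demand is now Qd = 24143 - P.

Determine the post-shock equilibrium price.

6544

Solve the original market: 24143 - 4P = 4P - 8577, hence P = 4090 and Q = 7783.
The shock moves the curves to Qd = 24143 - P and Qs = 4P - 8577.
New equilibrium: 24143 - P = 4P - 8577 ⇒ 32720 = 5P ⇒ P = 6544, Q = 17599.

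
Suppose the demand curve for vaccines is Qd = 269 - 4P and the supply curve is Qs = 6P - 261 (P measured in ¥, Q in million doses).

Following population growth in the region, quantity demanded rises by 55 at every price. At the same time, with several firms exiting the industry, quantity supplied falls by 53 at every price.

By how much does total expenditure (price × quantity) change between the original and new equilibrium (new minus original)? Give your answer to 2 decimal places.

+1368.44

Before the shock: 269 - 4P = 6P - 261 ⇒ 530 = 10P ⇒ P = 53, Q = 57.
The shock moves the curves to Qd = 324 - 4P and Qs = 6P - 314.
Clearing the new market: 324 - 4P = 6P - 314, so P = 63.8 and Q = 68.8.
Expenditure moves from 53×57 = 3021 to 63.8×68.8 = 4389.44; change = +1368.44.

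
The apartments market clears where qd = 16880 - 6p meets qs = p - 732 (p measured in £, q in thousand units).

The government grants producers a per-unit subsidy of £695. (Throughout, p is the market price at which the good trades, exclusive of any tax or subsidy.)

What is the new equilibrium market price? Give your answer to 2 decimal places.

Original equilibrium: 16880 - 6p = p - 732 gives 17612 = 7p, so p = 2516 and q = 1784.
Since sellers receive the price plus the subsidy, the effective supply curve becomes qs = p - 37.
Setting them equal: 16880 - 6p = p - 37 → 16917 = 7p, so p = 16917/7 ≈ 2416.7143 and q = 16658/7 ≈ 2379.7143.

2416.71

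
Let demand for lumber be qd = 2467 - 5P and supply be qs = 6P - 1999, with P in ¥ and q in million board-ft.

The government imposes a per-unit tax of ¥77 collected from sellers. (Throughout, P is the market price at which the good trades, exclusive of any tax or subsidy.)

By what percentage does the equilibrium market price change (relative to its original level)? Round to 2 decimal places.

Original equilibrium: 2467 - 5P = 6P - 1999 gives 4466 = 11P, so P = 406 and q = 437.
Since sellers keep the price net of the tax, the effective supply curve becomes qs = 6P - 2461.
New equilibrium: 2467 - 5P = 6P - 2461 ⇒ 4928 = 11P ⇒ P = 448, q = 227.
%ΔP = (448 − 406) / 406 × 100 = +10.34%.

+10.34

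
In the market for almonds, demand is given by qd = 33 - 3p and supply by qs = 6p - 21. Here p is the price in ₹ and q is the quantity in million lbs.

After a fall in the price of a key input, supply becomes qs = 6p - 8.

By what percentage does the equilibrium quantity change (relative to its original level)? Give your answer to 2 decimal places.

Initially, 33 - 3p = 6p - 21, so 54 = 9p and p = 6, q = 15.
With the change applied: demand qd = 33 - 3p, supply qs = 6p - 8.
Equate the new curves: 33 - 3p = 6p - 8, giving 41 = 9p, p = 41/9 ≈ 4.5556, q = 58/3 ≈ 19.3333.
%Δq = (19.3333 − 15) / 15 × 100 = +28.89%.

+28.89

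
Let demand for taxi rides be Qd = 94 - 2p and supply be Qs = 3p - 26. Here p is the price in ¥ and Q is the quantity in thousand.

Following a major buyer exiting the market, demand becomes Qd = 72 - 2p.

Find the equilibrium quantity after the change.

Solve the original market: 94 - 2p = 3p - 26, hence p = 24 and Q = 46.
With the change applied: demand Qd = 72 - 2p, supply Qs = 3p - 26.
New equilibrium: 72 - 2p = 3p - 26 ⇒ 98 = 5p ⇒ p = 19.6, Q = 32.8.

32.8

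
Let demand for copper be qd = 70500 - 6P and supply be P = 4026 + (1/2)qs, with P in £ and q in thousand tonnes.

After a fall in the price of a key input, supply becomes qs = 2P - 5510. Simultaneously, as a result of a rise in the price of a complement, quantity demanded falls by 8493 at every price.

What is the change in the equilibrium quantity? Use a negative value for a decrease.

Solve the original market: 70500 - 6P = 2P - 8052, hence P = 9819 and q = 11586.
The new curves are qd = 62007 - 6P (demand) and qs = 2P - 5510 (supply).
Clearing the new market: 62007 - 6P = 2P - 5510, so P = 8439.625 and q = 11369.25.
Δq = 11369.25 − 11586 = -216.75.

-216.75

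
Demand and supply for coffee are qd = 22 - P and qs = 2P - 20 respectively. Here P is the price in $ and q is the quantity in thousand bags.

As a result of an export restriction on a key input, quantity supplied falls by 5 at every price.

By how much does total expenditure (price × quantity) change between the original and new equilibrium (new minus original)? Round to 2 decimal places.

Original equilibrium: 22 - P = 2P - 20 gives 42 = 3P, so P = 14 and q = 8.
The shock moves the curves to qd = 22 - P and qs = 2P - 25.
Setting them equal: 22 - P = 2P - 25 → 47 = 3P, so P = 47/3 ≈ 15.6667 and q = 19/3 ≈ 6.3333.
Expenditure moves from 14×8 = 112 to 15.6667×6.3333 = 99.2222; change = -12.78.

-12.78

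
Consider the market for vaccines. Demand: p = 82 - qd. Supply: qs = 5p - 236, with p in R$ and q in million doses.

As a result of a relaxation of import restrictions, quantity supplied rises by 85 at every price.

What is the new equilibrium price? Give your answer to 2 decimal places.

Initially, 82 - p = 5p - 236, so 318 = 6p and p = 53, q = 29.
After the shift, demand is qd = 82 - p and supply is qs = 5p - 151.
New equilibrium: 82 - p = 5p - 151 ⇒ 233 = 6p ⇒ p = 233/6 ≈ 38.8333, q = 259/6 ≈ 43.1667.

38.83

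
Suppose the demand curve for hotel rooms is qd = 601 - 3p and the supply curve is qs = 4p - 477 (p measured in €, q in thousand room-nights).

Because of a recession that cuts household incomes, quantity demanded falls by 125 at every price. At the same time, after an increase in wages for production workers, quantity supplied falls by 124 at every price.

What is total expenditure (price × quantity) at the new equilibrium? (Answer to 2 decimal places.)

2219.94

Original equilibrium: 601 - 3p = 4p - 477 gives 1078 = 7p, so p = 154 and q = 139.
The new curves are qd = 476 - 3p (demand) and qs = 4p - 601 (supply).
Equate the new curves: 476 - 3p = 4p - 601, giving 1077 = 7p, p = 1077/7 ≈ 153.8571, q = 101/7 ≈ 14.4286.
New expenditure = 153.8571 × 14.4286 = 2219.94.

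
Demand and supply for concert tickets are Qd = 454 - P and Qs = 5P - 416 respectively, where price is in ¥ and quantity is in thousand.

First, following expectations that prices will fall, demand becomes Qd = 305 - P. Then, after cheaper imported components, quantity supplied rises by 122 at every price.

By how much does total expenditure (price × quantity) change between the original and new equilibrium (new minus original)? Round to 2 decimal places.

-24322.53

Before the shock: 454 - P = 5P - 416 ⇒ 870 = 6P ⇒ P = 145, Q = 309.
After the shift, demand is Qd = 305 - P and supply is Qs = 5P - 294.
Setting them equal: 305 - P = 5P - 294 → 599 = 6P, so P = 599/6 ≈ 99.8333 and Q = 1231/6 ≈ 205.1667.
Expenditure moves from 145×309 = 44805 to 99.8333×205.1667 = 20482.4722; change = -24322.53.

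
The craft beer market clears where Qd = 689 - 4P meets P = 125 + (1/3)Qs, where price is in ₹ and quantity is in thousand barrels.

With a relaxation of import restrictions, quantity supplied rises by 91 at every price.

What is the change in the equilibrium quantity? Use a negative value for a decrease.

+52

Original equilibrium: 689 - 4P = 3P - 375 gives 1064 = 7P, so P = 152 and Q = 81.
With the change applied: demand Qd = 689 - 4P, supply Qs = 3P - 284.
Clearing the new market: 689 - 4P = 3P - 284, so P = 139 and Q = 133.
ΔQ = 133 − 81 = +52.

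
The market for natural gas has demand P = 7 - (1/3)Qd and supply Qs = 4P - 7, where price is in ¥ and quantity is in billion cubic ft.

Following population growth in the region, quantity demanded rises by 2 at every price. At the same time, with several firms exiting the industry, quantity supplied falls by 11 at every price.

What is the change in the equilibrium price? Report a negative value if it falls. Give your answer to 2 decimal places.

Before the shock: 21 - 3P = 4P - 7 ⇒ 28 = 7P ⇒ P = 4, Q = 9.
With the change applied: demand Qd = 23 - 3P, supply Qs = 4P - 18.
New equilibrium: 23 - 3P = 4P - 18 ⇒ 41 = 7P ⇒ P = 41/7 ≈ 5.8571, Q = 38/7 ≈ 5.4286.
ΔP = 5.8571 − 4 = +1.86.

+1.86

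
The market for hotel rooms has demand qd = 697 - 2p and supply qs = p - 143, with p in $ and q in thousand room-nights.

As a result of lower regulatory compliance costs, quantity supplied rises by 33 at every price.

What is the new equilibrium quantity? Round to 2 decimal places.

Initially, 697 - 2p = p - 143, so 840 = 3p and p = 280, q = 137.
With the change applied: demand qd = 697 - 2p, supply qs = p - 110.
Clearing the new market: 697 - 2p = p - 110, so p = 269 and q = 159.

159.00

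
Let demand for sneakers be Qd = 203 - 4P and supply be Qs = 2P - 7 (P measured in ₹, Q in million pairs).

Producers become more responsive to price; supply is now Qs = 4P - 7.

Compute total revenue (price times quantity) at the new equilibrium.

Before the shock: 203 - 4P = 2P - 7 ⇒ 210 = 6P ⇒ P = 35, Q = 63.
After the shift, demand is Qd = 203 - 4P and supply is Qs = 4P - 7.
Setting them equal: 203 - 4P = 4P - 7 → 210 = 8P, so P = 26.25 and Q = 98.
New expenditure = 26.25 × 98 = 2572.5.

2572.5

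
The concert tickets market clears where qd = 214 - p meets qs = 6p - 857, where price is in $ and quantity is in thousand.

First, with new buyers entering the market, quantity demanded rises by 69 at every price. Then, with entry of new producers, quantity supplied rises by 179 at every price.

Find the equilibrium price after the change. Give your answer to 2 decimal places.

137.29

Initially, 214 - p = 6p - 857, so 1071 = 7p and p = 153, q = 61.
The shock moves the curves to qd = 283 - p and qs = 6p - 678.
Setting them equal: 283 - p = 6p - 678 → 961 = 7p, so p = 961/7 ≈ 137.2857 and q = 1020/7 ≈ 145.7143.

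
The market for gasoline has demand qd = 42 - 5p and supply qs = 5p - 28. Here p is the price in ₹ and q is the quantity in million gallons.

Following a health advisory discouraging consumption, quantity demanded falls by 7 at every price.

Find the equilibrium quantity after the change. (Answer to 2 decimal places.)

3.50

Original equilibrium: 42 - 5p = 5p - 28 gives 70 = 10p, so p = 7 and q = 7.
After the shift, demand is qd = 35 - 5p and supply is qs = 5p - 28.
New equilibrium: 35 - 5p = 5p - 28 ⇒ 63 = 10p ⇒ p = 6.3, q = 3.5.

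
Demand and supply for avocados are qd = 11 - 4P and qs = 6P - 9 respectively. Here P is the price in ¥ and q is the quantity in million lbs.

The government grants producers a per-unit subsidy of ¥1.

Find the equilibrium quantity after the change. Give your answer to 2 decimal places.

5.40

Original equilibrium: 11 - 4P = 6P - 9 gives 20 = 10P, so P = 2 and q = 3.
Since sellers receive the price plus the subsidy, the effective supply curve becomes qs = 6P - 3.
New equilibrium: 11 - 4P = 6P - 3 ⇒ 14 = 10P ⇒ P = 1.4, q = 5.4.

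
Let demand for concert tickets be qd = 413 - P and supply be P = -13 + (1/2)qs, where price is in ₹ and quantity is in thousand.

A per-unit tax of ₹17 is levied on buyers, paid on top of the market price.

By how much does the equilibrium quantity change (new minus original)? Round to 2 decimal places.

-11.33

Before the shock: 413 - P = 2P + 26 ⇒ 387 = 3P ⇒ P = 129, q = 284.
Since buyers pay the price plus the tax, the effective demand curve becomes qd = 396 - P.
Clearing the new market: 396 - P = 2P + 26, so P = 370/3 ≈ 123.3333 and q = 818/3 ≈ 272.6667.
Δq = 272.6667 − 284 = -11.33.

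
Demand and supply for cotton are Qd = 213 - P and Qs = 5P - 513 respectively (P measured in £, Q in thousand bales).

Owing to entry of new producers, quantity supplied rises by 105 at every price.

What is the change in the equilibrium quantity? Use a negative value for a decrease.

+17.5

Solve the original market: 213 - P = 5P - 513, hence P = 121 and Q = 92.
The new curves are Qd = 213 - P (demand) and Qs = 5P - 408 (supply).
Equate the new curves: 213 - P = 5P - 408, giving 621 = 6P, P = 103.5, Q = 109.5.
ΔQ = 109.5 − 92 = +17.5.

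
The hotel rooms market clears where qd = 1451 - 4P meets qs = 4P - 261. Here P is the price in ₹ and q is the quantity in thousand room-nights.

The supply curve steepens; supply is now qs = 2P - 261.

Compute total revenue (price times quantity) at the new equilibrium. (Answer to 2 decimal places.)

Initially, 1451 - 4P = 4P - 261, so 1712 = 8P and P = 214, q = 595.
The new curves are qd = 1451 - 4P (demand) and qs = 2P - 261 (supply).
Clearing the new market: 1451 - 4P = 2P - 261, so P = 856/3 ≈ 285.3333 and q = 929/3 ≈ 309.6667.
New expenditure = 285.3333 × 309.6667 = 88358.22.

88358.22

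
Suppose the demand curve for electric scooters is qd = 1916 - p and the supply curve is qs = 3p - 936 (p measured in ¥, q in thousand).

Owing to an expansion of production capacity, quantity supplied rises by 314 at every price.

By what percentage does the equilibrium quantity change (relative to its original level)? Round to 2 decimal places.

+6.53

Initially, 1916 - p = 3p - 936, so 2852 = 4p and p = 713, q = 1203.
The new curves are qd = 1916 - p (demand) and qs = 3p - 622 (supply).
Clearing the new market: 1916 - p = 3p - 622, so p = 634.5 and q = 1281.5.
%Δq = (1281.5 − 1203) / 1203 × 100 = +6.53%.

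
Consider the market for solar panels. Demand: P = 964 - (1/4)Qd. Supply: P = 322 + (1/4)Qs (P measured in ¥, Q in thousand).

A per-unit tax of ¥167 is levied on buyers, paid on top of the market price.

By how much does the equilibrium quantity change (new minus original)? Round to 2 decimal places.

-334.00

Original equilibrium: 3856 - 4P = 4P - 1288 gives 5144 = 8P, so P = 643 and Q = 1284.
Since buyers pay the price plus the tax, the effective demand curve becomes Qd = 3188 - 4P.
Equate the new curves: 3188 - 4P = 4P - 1288, giving 4476 = 8P, P = 559.5, Q = 950.
ΔQ = 950 − 1284 = -334.00.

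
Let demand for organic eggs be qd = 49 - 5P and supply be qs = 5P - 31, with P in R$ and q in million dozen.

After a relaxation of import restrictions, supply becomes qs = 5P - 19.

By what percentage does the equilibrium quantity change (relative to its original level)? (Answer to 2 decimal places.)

+66.67

Initially, 49 - 5P = 5P - 31, so 80 = 10P and P = 8, q = 9.
With the change applied: demand qd = 49 - 5P, supply qs = 5P - 19.
Equate the new curves: 49 - 5P = 5P - 19, giving 68 = 10P, P = 6.8, q = 15.
%Δq = (15 − 9) / 9 × 100 = +66.67%.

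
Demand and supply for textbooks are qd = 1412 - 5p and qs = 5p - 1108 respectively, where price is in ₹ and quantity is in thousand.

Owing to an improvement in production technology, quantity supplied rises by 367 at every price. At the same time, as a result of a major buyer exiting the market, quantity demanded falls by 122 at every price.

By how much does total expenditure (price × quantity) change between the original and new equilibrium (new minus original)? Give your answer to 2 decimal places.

+17446.95

Original equilibrium: 1412 - 5p = 5p - 1108 gives 2520 = 10p, so p = 252 and q = 152.
With the change applied: demand qd = 1290 - 5p, supply qs = 5p - 741.
Clearing the new market: 1290 - 5p = 5p - 741, so p = 203.1 and q = 274.5.
Expenditure moves from 252×152 = 38304 to 203.1×274.5 = 55750.95; change = +17446.95.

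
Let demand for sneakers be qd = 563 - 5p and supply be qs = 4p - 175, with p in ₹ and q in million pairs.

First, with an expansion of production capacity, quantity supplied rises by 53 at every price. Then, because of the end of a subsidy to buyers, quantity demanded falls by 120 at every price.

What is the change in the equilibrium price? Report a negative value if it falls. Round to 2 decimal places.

Solve the original market: 563 - 5p = 4p - 175, hence p = 82 and q = 153.
The new curves are qd = 443 - 5p (demand) and qs = 4p - 122 (supply).
New equilibrium: 443 - 5p = 4p - 122 ⇒ 565 = 9p ⇒ p = 565/9 ≈ 62.7778, q = 1162/9 ≈ 129.1111.
Δp = 62.7778 − 82 = -19.22.

-19.22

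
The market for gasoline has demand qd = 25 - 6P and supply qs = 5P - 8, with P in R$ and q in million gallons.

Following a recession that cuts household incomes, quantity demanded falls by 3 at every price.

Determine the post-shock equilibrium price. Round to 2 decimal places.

Original equilibrium: 25 - 6P = 5P - 8 gives 33 = 11P, so P = 3 and q = 7.
The new curves are qd = 22 - 6P (demand) and qs = 5P - 8 (supply).
Equate the new curves: 22 - 6P = 5P - 8, giving 30 = 11P, P = 30/11 ≈ 2.7273, q = 62/11 ≈ 5.6364.

2.73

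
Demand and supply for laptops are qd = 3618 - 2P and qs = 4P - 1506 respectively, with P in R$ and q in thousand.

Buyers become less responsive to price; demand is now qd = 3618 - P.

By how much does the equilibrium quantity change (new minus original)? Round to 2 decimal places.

+683.20

Solve the original market: 3618 - 2P = 4P - 1506, hence P = 854 and q = 1910.
The new curves are qd = 3618 - P (demand) and qs = 4P - 1506 (supply).
Setting them equal: 3618 - P = 4P - 1506 → 5124 = 5P, so P = 1024.8 and q = 2593.2.
Δq = 2593.2 − 1910 = +683.20.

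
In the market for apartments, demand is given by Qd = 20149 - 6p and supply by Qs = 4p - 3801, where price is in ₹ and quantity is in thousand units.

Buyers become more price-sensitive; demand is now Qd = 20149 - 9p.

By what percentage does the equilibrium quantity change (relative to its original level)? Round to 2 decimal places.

-38.26

Solve the original market: 20149 - 6p = 4p - 3801, hence p = 2395 and Q = 5779.
After the shift, demand is Qd = 20149 - 9p and supply is Qs = 4p - 3801.
New equilibrium: 20149 - 9p = 4p - 3801 ⇒ 23950 = 13p ⇒ p = 23950/13 ≈ 1842.3077, Q = 46387/13 ≈ 3568.2308.
%ΔQ = (3568.2308 − 5779) / 5779 × 100 = -38.26%.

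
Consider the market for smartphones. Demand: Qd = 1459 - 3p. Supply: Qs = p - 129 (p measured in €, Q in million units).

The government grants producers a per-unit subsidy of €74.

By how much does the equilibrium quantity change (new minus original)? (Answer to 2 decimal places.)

+55.50

Before the shock: 1459 - 3p = p - 129 ⇒ 1588 = 4p ⇒ p = 397, Q = 268.
Since sellers receive the price plus the subsidy, the effective supply curve becomes Qs = p - 55.
Clearing the new market: 1459 - 3p = p - 55, so p = 378.5 and Q = 323.5.
ΔQ = 323.5 − 268 = +55.50.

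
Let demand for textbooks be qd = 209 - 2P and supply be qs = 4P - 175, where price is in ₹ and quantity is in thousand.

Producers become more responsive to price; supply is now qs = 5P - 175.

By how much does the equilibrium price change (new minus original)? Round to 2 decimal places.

-9.14

Solve the original market: 209 - 2P = 4P - 175, hence P = 64 and q = 81.
The shock moves the curves to qd = 209 - 2P and qs = 5P - 175.
Setting them equal: 209 - 2P = 5P - 175 → 384 = 7P, so P = 384/7 ≈ 54.8571 and q = 695/7 ≈ 99.2857.
ΔP = 54.8571 − 64 = -9.14.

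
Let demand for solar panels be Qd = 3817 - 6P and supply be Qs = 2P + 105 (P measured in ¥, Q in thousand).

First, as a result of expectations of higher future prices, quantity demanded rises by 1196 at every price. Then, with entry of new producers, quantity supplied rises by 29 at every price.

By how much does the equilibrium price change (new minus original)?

+145.875

Solve the original market: 3817 - 6P = 2P + 105, hence P = 464 and Q = 1033.
The shock moves the curves to Qd = 5013 - 6P and Qs = 2P + 134.
New equilibrium: 5013 - 6P = 2P + 134 ⇒ 4879 = 8P ⇒ P = 609.875, Q = 1353.75.
ΔP = 609.875 − 464 = +145.875.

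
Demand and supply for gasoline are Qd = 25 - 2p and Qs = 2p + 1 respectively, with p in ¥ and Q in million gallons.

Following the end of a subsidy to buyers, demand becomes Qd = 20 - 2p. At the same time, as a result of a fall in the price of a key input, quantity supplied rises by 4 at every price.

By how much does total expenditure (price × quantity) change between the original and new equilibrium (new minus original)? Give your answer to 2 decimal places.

Before the shock: 25 - 2p = 2p + 1 ⇒ 24 = 4p ⇒ p = 6, Q = 13.
The new curves are Qd = 20 - 2p (demand) and Qs = 2p + 5 (supply).
Equate the new curves: 20 - 2p = 2p + 5, giving 15 = 4p, p = 3.75, Q = 12.5.
Expenditure moves from 6×13 = 78 to 3.75×12.5 = 46.875; change = -31.13.

-31.13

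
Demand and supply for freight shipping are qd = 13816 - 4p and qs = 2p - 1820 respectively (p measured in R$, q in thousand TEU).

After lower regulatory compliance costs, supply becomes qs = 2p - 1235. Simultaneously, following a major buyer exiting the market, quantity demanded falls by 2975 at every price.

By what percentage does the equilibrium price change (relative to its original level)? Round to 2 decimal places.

-22.77

Before the shock: 13816 - 4p = 2p - 1820 ⇒ 15636 = 6p ⇒ p = 2606, q = 3392.
The new curves are qd = 10841 - 4p (demand) and qs = 2p - 1235 (supply).
Setting them equal: 10841 - 4p = 2p - 1235 → 12076 = 6p, so p = 6038/3 ≈ 2012.6667 and q = 8371/3 ≈ 2790.3333.
%Δp = (2012.6667 − 2606) / 2606 × 100 = -22.77%.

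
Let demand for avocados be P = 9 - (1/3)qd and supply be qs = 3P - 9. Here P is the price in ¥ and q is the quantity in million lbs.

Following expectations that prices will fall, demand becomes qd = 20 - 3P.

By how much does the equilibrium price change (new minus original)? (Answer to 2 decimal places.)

-1.17

Before the shock: 27 - 3P = 3P - 9 ⇒ 36 = 6P ⇒ P = 6, q = 9.
With the change applied: demand qd = 20 - 3P, supply qs = 3P - 9.
Clearing the new market: 20 - 3P = 3P - 9, so P = 29/6 ≈ 4.8333 and q = 5.5.
ΔP = 4.8333 − 6 = -1.17.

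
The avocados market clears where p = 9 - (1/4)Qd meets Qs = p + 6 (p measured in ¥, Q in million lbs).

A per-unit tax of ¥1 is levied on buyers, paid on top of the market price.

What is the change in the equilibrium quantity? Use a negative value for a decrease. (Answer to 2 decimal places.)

-0.80

Initially, 36 - 4p = p + 6, so 30 = 5p and p = 6, Q = 12.
Since buyers pay the price plus the tax, the effective demand curve becomes Qd = 32 - 4p.
Clearing the new market: 32 - 4p = p + 6, so p = 5.2 and Q = 11.2.
ΔQ = 11.2 − 12 = -0.80.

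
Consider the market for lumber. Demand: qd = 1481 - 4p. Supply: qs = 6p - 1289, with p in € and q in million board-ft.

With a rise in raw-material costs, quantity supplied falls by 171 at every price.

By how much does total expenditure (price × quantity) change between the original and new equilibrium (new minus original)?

-13738.14

Initially, 1481 - 4p = 6p - 1289, so 2770 = 10p and p = 277, q = 373.
The shock moves the curves to qd = 1481 - 4p and qs = 6p - 1460.
Setting them equal: 1481 - 4p = 6p - 1460 → 2941 = 10p, so p = 294.1 and q = 304.6.
Expenditure moves from 277×373 = 103321 to 294.1×304.6 = 89582.86; change = -13738.14.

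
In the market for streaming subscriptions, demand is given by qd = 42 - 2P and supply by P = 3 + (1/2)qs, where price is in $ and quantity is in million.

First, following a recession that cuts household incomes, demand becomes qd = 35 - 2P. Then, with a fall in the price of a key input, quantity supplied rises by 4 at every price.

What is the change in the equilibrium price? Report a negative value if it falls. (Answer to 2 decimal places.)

Before the shock: 42 - 2P = 2P - 6 ⇒ 48 = 4P ⇒ P = 12, q = 18.
With the change applied: demand qd = 35 - 2P, supply qs = 2P - 2.
Clearing the new market: 35 - 2P = 2P - 2, so P = 9.25 and q = 16.5.
ΔP = 9.25 − 12 = -2.75.

-2.75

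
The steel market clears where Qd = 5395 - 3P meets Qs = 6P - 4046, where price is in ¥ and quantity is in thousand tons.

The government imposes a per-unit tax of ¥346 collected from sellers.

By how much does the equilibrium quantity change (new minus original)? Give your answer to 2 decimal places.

Original equilibrium: 5395 - 3P = 6P - 4046 gives 9441 = 9P, so P = 1049 and Q = 2248.
Since sellers keep the price net of the tax, the effective supply curve becomes Qs = 6P - 6122.
Setting them equal: 5395 - 3P = 6P - 6122 → 11517 = 9P, so P = 3839/3 ≈ 1279.6667 and Q = 1556.
ΔQ = 1556 − 2248 = -692.00.

-692.00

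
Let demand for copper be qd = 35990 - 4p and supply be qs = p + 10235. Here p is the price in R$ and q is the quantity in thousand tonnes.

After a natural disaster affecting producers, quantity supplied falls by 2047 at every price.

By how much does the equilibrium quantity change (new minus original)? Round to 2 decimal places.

-1637.60

Original equilibrium: 35990 - 4p = p + 10235 gives 25755 = 5p, so p = 5151 and q = 15386.
The shock moves the curves to qd = 35990 - 4p and qs = p + 8188.
Equate the new curves: 35990 - 4p = p + 8188, giving 27802 = 5p, p = 5560.4, q = 13748.4.
Δq = 13748.4 − 15386 = -1637.60.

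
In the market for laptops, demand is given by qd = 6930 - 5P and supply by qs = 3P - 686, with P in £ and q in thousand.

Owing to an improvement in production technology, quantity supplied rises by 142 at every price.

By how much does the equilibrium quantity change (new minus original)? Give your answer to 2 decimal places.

+88.75

Solve the original market: 6930 - 5P = 3P - 686, hence P = 952 and q = 2170.
With the change applied: demand qd = 6930 - 5P, supply qs = 3P - 544.
Clearing the new market: 6930 - 5P = 3P - 544, so P = 934.25 and q = 2258.75.
Δq = 2258.75 − 2170 = +88.75.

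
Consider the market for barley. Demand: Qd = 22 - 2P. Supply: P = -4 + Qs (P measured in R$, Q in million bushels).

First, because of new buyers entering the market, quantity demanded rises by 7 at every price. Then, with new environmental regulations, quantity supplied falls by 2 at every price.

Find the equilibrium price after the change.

Before the shock: 22 - 2P = P + 4 ⇒ 18 = 3P ⇒ P = 6, Q = 10.
After the shift, demand is Qd = 29 - 2P and supply is Qs = P + 2.
Equate the new curves: 29 - 2P = P + 2, giving 27 = 3P, P = 9, Q = 11.

9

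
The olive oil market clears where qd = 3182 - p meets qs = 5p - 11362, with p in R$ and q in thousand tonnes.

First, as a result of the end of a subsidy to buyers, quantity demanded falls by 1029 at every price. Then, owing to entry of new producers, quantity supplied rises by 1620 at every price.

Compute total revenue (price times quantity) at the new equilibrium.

338016.25

Original equilibrium: 3182 - p = 5p - 11362 gives 14544 = 6p, so p = 2424 and q = 758.
With the change applied: demand qd = 2153 - p, supply qs = 5p - 9742.
New equilibrium: 2153 - p = 5p - 9742 ⇒ 11895 = 6p ⇒ p = 1982.5, q = 170.5.
New expenditure = 1982.5 × 170.5 = 338016.25.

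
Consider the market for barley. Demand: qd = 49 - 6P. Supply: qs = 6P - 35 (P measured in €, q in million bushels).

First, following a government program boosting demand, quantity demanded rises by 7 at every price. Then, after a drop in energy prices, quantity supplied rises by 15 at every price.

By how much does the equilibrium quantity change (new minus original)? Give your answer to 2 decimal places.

Solve the original market: 49 - 6P = 6P - 35, hence P = 7 and q = 7.
The new curves are qd = 56 - 6P (demand) and qs = 6P - 20 (supply).
Setting them equal: 56 - 6P = 6P - 20 → 76 = 12P, so P = 19/3 ≈ 6.3333 and q = 18.
Δq = 18 − 7 = +11.00.

+11.00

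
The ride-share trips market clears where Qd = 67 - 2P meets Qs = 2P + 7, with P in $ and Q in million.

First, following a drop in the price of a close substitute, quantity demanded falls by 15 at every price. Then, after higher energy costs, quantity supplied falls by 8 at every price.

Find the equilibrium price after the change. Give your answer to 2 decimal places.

13.25

Before the shock: 67 - 2P = 2P + 7 ⇒ 60 = 4P ⇒ P = 15, Q = 37.
The shock moves the curves to Qd = 52 - 2P and Qs = 2P - 1.
New equilibrium: 52 - 2P = 2P - 1 ⇒ 53 = 4P ⇒ P = 13.25, Q = 25.5.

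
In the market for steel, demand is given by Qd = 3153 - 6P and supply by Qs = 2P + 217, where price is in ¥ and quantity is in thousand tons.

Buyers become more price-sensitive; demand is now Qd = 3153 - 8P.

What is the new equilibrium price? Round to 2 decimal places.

Solve the original market: 3153 - 6P = 2P + 217, hence P = 367 and Q = 951.
After the shift, demand is Qd = 3153 - 8P and supply is Qs = 2P + 217.
New equilibrium: 3153 - 8P = 2P + 217 ⇒ 2936 = 10P ⇒ P = 293.6, Q = 804.2.

293.60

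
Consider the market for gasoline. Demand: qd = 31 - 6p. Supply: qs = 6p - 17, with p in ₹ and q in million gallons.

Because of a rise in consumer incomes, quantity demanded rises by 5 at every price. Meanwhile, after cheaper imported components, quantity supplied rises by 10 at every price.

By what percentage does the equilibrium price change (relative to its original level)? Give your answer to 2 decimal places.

Solve the original market: 31 - 6p = 6p - 17, hence p = 4 and q = 7.
The shock moves the curves to qd = 36 - 6p and qs = 6p - 7.
Clearing the new market: 36 - 6p = 6p - 7, so p = 43/12 ≈ 3.5833 and q = 14.5.
%Δp = (3.5833 − 4) / 4 × 100 = -10.42%.

-10.42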